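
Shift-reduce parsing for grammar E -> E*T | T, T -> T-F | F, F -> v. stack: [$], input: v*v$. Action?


no handle on stack; shift 'v'
Action: shift


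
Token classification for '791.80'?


Pattern: digits with a decimal point
Type: FLOAT_LITERAL


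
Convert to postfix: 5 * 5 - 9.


Left to right (same or higher precedence on left)
Postfix: 5 5 * 9 -


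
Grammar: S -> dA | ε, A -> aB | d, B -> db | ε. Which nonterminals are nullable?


A nonterminal is nullable iff some alternative derives ε (directly, or every symbol in it is nullable)
Nullable: {B, S}


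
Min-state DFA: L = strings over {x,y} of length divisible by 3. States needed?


Track length mod 3: states 0..2, accept at 0
Minimal DFA: 3 states


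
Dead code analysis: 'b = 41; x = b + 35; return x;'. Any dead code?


b is read by x's definition; x is returned
No dead code


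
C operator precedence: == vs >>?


'>>' is shift (level 8); '==' is equality (level 6)
Higher level binds tighter
'>>' has higher precedence than '=='


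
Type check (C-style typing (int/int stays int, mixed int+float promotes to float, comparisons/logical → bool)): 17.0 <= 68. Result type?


Operand types: float <= int
Rule: comparison yields bool
Result type: bool


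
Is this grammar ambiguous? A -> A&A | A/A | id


'id&id/id' has two parse trees (no precedence encoded between & and /)
Ambiguous


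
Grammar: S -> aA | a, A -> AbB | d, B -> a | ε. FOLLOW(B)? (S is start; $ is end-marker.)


$ ∈ FOLLOW(S). For each A -> αBβ: add FIRST(β)\{ε} to FOLLOW(B); if β nullable, add FOLLOW(A).
FOLLOW(B) = {$, b}


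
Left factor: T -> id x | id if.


Common prefix: 'id'
Factored: T -> id T', T' -> x | if


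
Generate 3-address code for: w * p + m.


Break into single-operator statements:
t1 = w * p
t2 = t1 + m


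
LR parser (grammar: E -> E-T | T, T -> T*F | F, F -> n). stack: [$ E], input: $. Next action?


start symbol E on stack, input exhausted
Action: accept


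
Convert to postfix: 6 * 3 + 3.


Left to right (same or higher precedence on left)
Postfix: 6 3 * 3 +


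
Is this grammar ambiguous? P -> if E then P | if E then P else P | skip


dangling else: 'if E then if E then skip else skip' parses two ways
Ambiguous


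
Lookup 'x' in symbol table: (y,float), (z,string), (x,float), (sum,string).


Lookup 'x' → type float


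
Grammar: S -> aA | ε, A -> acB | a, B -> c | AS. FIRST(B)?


Per alternative of B: FIRST(c) = {c}; FIRST(AS) = {a}
FIRST(B) = {a, c}


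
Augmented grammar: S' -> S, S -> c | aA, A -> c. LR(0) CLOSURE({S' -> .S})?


Start: S' -> .S
For each item with dot before a nonterminal B, add B -> .γ for every B-production
Closure: [S' -> .S, S -> .c, S -> .aA]


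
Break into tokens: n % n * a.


Scan left to right, longest-match per lexeme
Tokens: ID(n), OP(%), ID(n), OP(*), ID(a)


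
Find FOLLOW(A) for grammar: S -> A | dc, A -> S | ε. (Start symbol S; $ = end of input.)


$ ∈ FOLLOW(S). For each A -> αBβ: add FIRST(β)\{ε} to FOLLOW(B); if β nullable, add FOLLOW(A).
FOLLOW(A) = {$}


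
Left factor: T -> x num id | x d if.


Common prefix: 'x'
Factored: T -> x T', T' -> num id | d if


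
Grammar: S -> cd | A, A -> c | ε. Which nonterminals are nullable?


A nonterminal is nullable iff some alternative derives ε (directly, or every symbol in it is nullable)
Nullable: {A, S}


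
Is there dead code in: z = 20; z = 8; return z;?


first assignment to z is overwritten before any read
Dead: 'z = 20'


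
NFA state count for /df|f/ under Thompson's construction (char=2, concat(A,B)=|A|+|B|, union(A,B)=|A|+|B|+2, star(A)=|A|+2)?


Syntax tree has 3 char leaf(s), 1 union(s), 0 star(s)
chars contribute 3×2 = 6; each union adds +2; each star adds +2
Total: 6 + 2 + 0 = 8 states


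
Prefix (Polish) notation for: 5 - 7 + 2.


left-to-right (same/higher precedence on left): tree is (+ (- 5 7) 2)
Prefix: + - 5 7 2


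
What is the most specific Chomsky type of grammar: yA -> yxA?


LHS has context (more than one symbol) and |LHS| ≤ |RHS|
Classification: Type 1 (Context-Sensitive)


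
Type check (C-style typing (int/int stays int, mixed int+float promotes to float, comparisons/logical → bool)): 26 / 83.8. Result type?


Operand types: int / float
Rule: mixed int/float promotes to float; int/int stays int
Result type: float


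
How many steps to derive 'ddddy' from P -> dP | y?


Derivation: P => dP => ddP => dddP => ddddP => ddddy
Steps: 5


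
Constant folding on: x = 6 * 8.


6 * 8 = 48 at compile time
Optimized: x = 48


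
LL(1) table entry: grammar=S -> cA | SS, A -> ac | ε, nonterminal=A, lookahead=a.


For [A, a]: 'a' ∈ FIRST(ac)
Entry: A -> ac


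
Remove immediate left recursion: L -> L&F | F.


Left-recursive alternatives: L&F; non-recursive: F
Introduce L': L -> FL', L' -> &FL' | ε


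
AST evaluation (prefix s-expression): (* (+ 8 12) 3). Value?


Evaluate inner: (+ 8 12) = 20
Evaluate root: (* 20 3) = 60
Result: 60


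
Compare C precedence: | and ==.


'==' is equality (level 6); '|' is bitwise OR (level 3)
Higher level binds tighter
'==' has higher precedence than '|'


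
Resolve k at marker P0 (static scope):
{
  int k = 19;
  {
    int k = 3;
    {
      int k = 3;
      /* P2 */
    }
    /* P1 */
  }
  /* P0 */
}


k declared in the same block as P0
k = 19


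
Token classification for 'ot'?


Pattern: letter/underscore followed by alphanumerics, not a keyword
Type: IDENTIFIER


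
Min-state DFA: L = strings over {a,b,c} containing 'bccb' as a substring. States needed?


KMP-style automaton: 4 progress states + 1 absorbing accept = 5
Minimal DFA: 5 states


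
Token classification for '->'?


Pattern: operator symbol
Type: OPERATOR


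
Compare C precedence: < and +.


'+' is additive (level 9); '<' is relational (level 7)
Higher level binds tighter
'+' has higher precedence than '<'


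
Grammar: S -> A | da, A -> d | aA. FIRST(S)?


Per alternative of S: FIRST(A) = {a, d}; FIRST(da) = {d}
FIRST(S) = {a, d}


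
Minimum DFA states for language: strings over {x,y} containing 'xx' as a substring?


KMP-style automaton: 2 progress states + 1 absorbing accept = 3
Minimal DFA: 3 states


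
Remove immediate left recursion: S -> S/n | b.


Left-recursive alternatives: S/n; non-recursive: b
Introduce S': S -> bS', S' -> /nS' | ε


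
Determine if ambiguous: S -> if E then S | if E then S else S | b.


dangling else: 'if E then if E then b else b' parses two ways
Ambiguous


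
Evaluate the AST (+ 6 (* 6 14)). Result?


Evaluate inner: (* 6 14) = 84
Evaluate root: (+ 6 84) = 90
Result: 90


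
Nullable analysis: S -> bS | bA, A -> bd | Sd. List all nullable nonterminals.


A nonterminal is nullable iff some alternative derives ε (directly, or every symbol in it is nullable)
Nullable: {}


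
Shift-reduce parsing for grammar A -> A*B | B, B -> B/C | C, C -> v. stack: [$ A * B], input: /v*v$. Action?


'/' can extend B; shift to build B -> B/C
Action: shift


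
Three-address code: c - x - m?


Break into single-operator statements:
t1 = c - x
t2 = t1 - m


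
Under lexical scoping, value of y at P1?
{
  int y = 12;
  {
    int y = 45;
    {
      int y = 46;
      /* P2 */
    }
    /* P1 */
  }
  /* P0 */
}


y declared in the same block as P1
y = 45


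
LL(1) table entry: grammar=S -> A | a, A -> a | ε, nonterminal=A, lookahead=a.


For [A, a]: 'a' ∈ FIRST(a)
Entry: A -> a


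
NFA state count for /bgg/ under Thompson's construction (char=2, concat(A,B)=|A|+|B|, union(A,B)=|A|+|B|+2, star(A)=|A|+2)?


Syntax tree has 3 char leaf(s), 0 union(s), 0 star(s)
chars contribute 3×2 = 6; each union adds +2; each star adds +2
Total: 6 + 0 + 0 = 6 states


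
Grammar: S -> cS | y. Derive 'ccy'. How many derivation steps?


Derivation: S => cS => ccS => ccy
Steps: 3


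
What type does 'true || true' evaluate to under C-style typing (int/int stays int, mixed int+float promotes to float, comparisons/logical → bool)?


Operand types: bool || bool
Rule: logical operators take bool operands and yield bool
Result type: bool


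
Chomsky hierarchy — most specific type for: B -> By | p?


Left-linear: every RHS is a terminal or one nonterminal followed by a terminal
Classification: Type 3 (Regular)


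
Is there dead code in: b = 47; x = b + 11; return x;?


b is read by x's definition; x is returned
No dead code


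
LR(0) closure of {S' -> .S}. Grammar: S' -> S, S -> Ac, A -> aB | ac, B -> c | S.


Start: S' -> .S
For each item with dot before a nonterminal B, add B -> .γ for every B-production
Closure: [S' -> .S, S -> .Ac, A -> .aB, A -> .ac]


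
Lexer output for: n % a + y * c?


Scan left to right, longest-match per lexeme
Tokens: ID(n), OP(%), ID(a), OP(+), ID(y), OP(*), ID(c)


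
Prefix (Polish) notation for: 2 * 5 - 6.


left-to-right (same/higher precedence on left): tree is (- (* 2 5) 6)
Prefix: - * 2 5 6


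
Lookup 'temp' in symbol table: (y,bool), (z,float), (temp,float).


Lookup 'temp' → type float


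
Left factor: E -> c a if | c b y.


Common prefix: 'c'
Factored: E -> c E', E' -> a if | b y


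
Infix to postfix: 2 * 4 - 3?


Left to right (same or higher precedence on left)
Postfix: 2 4 * 3 -


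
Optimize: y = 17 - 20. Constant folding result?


17 - 20 = -3 at compile time
Optimized: y = -3


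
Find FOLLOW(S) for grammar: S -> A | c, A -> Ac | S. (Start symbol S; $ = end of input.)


$ ∈ FOLLOW(S). For each A -> αBβ: add FIRST(β)\{ε} to FOLLOW(B); if β nullable, add FOLLOW(A).
FOLLOW(S) = {$, c}


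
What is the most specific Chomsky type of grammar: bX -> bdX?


LHS has context (more than one symbol) and |LHS| ≤ |RHS|
Classification: Type 1 (Context-Sensitive)


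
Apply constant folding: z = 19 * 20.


19 * 20 = 380 at compile time
Optimized: z = 380


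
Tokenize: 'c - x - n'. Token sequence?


Scan left to right, longest-match per lexeme
Tokens: ID(c), OP(-), ID(x), OP(-), ID(n)


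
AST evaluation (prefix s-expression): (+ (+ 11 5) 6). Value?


Evaluate inner: (+ 11 5) = 16
Evaluate root: (+ 16 6) = 22
Result: 22


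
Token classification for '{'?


Pattern: delimiter/punctuation
Type: PUNCTUATION


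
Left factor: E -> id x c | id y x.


Common prefix: 'id'
Factored: E -> id E', E' -> x c | y x


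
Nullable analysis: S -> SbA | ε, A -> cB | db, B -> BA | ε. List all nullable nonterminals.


A nonterminal is nullable iff some alternative derives ε (directly, or every symbol in it is nullable)
Nullable: {B, S}


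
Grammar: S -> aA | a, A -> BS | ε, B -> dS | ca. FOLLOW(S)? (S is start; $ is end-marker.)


$ ∈ FOLLOW(S). For each A -> αBβ: add FIRST(β)\{ε} to FOLLOW(B); if β nullable, add FOLLOW(A).
FOLLOW(S) = {$, a}


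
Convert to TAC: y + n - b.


Break into single-operator statements:
t1 = y + n
t2 = t1 - b


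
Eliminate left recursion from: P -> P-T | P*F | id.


Left-recursive alternatives: P-T, P*F; non-recursive: id
Introduce P': P -> idP', P' -> -TP' | *FP' | ε


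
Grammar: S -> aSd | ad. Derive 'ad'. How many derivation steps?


Derivation: S => ad
Steps: 1


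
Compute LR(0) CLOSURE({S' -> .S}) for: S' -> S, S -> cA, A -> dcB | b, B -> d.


Start: S' -> .S
For each item with dot before a nonterminal B, add B -> .γ for every B-production
Closure: [S' -> .S, S -> .cA]


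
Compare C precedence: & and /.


'/' is multiplicative (level 10); '&' is bitwise AND (level 5)
Higher level binds tighter
'/' has higher precedence than '&'


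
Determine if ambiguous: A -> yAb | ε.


balanced y^n…b^n: each string has a unique parse
Unambiguous


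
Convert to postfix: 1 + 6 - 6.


Left to right (same or higher precedence on left)
Postfix: 1 6 + 6 -


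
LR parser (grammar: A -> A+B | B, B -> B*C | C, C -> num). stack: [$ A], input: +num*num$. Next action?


shift '+' to continue A -> A+B
Action: shift


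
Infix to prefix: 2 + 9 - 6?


left-to-right (same/higher precedence on left): tree is (- (+ 2 9) 6)
Prefix: - + 2 9 6


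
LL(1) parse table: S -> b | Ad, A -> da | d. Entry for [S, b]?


For [S, b]: 'b' ∈ FIRST(b)
Entry: S -> b


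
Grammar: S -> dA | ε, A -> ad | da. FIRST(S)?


Per alternative of S: FIRST(dA) = {d}; FIRST(ε) = {ε}
FIRST(S) = {d, ε}


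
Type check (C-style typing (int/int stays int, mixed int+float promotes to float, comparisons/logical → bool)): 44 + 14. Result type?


Operand types: int + int
Rule: mixed int/float promotes to float; int/int stays int
Result type: int


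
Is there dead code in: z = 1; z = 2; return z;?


first assignment to z is overwritten before any read
Dead: 'z = 1'


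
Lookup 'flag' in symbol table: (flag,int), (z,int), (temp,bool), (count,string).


Lookup 'flag' → type int


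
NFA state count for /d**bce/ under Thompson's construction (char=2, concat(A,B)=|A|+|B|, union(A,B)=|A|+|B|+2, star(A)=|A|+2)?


Syntax tree has 4 char leaf(s), 0 union(s), 2 star(s)
chars contribute 4×2 = 8; each union adds +2; each star adds +2
Total: 8 + 0 + 4 = 12 states


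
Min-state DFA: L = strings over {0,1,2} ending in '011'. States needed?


Track the longest suffix of input matching a prefix of '011': 4 classes (prefixes of length 0..3)
Minimal DFA: 4 states


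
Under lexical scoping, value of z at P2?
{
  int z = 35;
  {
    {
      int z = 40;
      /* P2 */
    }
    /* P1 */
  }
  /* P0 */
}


z declared in the same block as P2
z = 40


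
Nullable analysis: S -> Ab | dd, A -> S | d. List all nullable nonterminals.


A nonterminal is nullable iff some alternative derives ε (directly, or every symbol in it is nullable)
Nullable: {}


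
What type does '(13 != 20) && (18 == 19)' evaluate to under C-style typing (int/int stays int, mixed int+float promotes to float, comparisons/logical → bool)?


Operand types: bool && bool
Rule: logical operators take bool operands and yield bool
Result type: bool


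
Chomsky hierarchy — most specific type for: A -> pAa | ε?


Single nonterminal LHS, but p^n a^n is not regular
Classification: Type 2 (Context-Free)


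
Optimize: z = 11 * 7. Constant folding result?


11 * 7 = 77 at compile time
Optimized: z = 77


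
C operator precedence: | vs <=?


'<=' is relational (level 7); '|' is bitwise OR (level 3)
Higher level binds tighter
'<=' has higher precedence than '|'


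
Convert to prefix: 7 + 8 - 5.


left-to-right (same/higher precedence on left): tree is (- (+ 7 8) 5)
Prefix: - + 7 8 5


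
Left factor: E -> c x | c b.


Common prefix: 'c'
Factored: E -> c E', E' -> x | b


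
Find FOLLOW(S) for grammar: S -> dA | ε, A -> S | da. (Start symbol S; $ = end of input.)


$ ∈ FOLLOW(S). For each A -> αBβ: add FIRST(β)\{ε} to FOLLOW(B); if β nullable, add FOLLOW(A).
FOLLOW(S) = {$}


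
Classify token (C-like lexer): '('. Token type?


Pattern: delimiter/punctuation
Type: PUNCTUATION


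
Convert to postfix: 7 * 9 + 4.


Left to right (same or higher precedence on left)
Postfix: 7 9 * 4 +


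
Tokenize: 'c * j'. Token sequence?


Scan left to right, longest-match per lexeme
Tokens: ID(c), OP(*), ID(j)


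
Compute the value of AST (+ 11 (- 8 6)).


Evaluate inner: (- 8 6) = 2
Evaluate root: (+ 11 2) = 13
Result: 13


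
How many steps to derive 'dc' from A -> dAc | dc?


Derivation: A => dc
Steps: 1


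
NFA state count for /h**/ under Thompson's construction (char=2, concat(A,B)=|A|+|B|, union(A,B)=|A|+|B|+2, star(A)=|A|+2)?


Syntax tree has 1 char leaf(s), 0 union(s), 2 star(s)
chars contribute 1×2 = 2; each union adds +2; each star adds +2
Total: 2 + 0 + 4 = 6 states


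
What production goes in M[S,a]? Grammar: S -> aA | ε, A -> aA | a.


For [S, a]: 'a' ∈ FIRST(aA)
Entry: S -> aA


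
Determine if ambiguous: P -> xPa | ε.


balanced x^n…a^n: each string has a unique parse
Unambiguous


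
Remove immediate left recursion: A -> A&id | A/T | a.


Left-recursive alternatives: A&id, A/T; non-recursive: a
Introduce A': A -> aA', A' -> &idA' | /TA' | ε


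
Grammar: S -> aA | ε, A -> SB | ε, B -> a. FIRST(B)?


Per alternative of B: FIRST(a) = {a}
FIRST(B) = {a}


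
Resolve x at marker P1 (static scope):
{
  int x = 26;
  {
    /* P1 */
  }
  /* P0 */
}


P1's block does not declare x; resolves to the enclosing declaration at depth 0
x = 26


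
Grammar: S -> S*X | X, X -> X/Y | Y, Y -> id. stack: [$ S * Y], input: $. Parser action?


'Y' (not preceded by X/) is the handle for X -> Y
Action: reduce (X -> Y)


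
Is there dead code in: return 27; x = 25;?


statement follows a return and is unreachable
Dead: 'x = 25'


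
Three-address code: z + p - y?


Break into single-operator statements:
t1 = z + p
t2 = t1 - y


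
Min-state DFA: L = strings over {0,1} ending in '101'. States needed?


Track the longest suffix of input matching a prefix of '101': 4 classes (prefixes of length 0..3)
Minimal DFA: 4 states


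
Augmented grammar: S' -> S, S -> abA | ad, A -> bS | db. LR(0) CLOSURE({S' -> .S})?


Start: S' -> .S
For each item with dot before a nonterminal B, add B -> .γ for every B-production
Closure: [S' -> .S, S -> .abA, S -> .ad]


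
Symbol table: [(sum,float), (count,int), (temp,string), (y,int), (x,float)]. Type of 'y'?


Lookup 'y' → type int


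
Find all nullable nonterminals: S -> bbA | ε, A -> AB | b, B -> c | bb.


A nonterminal is nullable iff some alternative derives ε (directly, or every symbol in it is nullable)
Nullable: {S}


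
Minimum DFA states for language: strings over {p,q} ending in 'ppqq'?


Track the longest suffix of input matching a prefix of 'ppqq': 5 classes (prefixes of length 0..4)
Minimal DFA: 5 states


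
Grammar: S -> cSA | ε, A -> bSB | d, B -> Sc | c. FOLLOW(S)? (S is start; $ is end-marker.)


$ ∈ FOLLOW(S). For each A -> αBβ: add FIRST(β)\{ε} to FOLLOW(B); if β nullable, add FOLLOW(A).
FOLLOW(S) = {$, b, c, d}


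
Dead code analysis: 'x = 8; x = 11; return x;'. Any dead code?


first assignment to x is overwritten before any read
Dead: 'x = 8'


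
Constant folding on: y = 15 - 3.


15 - 3 = 12 at compile time
Optimized: y = 12


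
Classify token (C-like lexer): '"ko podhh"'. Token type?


Pattern: double-quoted sequence
Type: STRING_LITERAL


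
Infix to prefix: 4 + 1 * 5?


'*' binds tighter: tree is (+ 4 (* 1 5))
Prefix: + 4 * 1 5


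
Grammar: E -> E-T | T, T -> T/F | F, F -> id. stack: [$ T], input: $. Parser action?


lookahead ∉ {/} so T won't extend; reduce E -> T
Action: reduce (E -> T)


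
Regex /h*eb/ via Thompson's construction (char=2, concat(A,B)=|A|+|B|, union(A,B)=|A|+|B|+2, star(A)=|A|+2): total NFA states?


Syntax tree has 3 char leaf(s), 0 union(s), 1 star(s)
chars contribute 3×2 = 6; each union adds +2; each star adds +2
Total: 6 + 0 + 2 = 8 states


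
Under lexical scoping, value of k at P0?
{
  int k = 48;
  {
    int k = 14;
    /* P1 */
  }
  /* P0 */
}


k declared in the same block as P0
k = 48


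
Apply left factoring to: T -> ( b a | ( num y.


Common prefix: '('
Factored: T -> ( T', T' -> b a | num y


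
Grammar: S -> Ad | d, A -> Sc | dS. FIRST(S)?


Per alternative of S: FIRST(Ad) = {d}; FIRST(d) = {d}
FIRST(S) = {d}


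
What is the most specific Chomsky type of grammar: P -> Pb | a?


Left-linear: every RHS is a terminal or one nonterminal followed by a terminal
Classification: Type 3 (Regular)


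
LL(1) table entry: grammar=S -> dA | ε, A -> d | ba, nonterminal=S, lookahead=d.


For [S, d]: 'd' ∈ FIRST(dA)
Entry: S -> dA


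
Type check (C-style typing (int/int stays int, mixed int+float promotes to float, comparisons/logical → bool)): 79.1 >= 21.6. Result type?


Operand types: float >= float
Rule: comparison yields bool
Result type: bool


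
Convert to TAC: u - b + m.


Break into single-operator statements:
t1 = u - b
t2 = t1 + m


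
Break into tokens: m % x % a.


Scan left to right, longest-match per lexeme
Tokens: ID(m), OP(%), ID(x), OP(%), ID(a)


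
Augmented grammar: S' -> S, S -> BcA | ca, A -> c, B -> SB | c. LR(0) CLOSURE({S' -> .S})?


Start: S' -> .S
For each item with dot before a nonterminal B, add B -> .γ for every B-production
Closure: [S' -> .S, S -> .BcA, S -> .ca, B -> .SB, B -> .c]


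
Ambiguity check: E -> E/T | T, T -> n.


precedence layered via separate nonterminal T: deterministic
Unambiguous


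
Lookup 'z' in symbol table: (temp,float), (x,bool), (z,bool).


Lookup 'z' → type bool


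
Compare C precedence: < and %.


'%' is multiplicative (level 10); '<' is relational (level 7)
Higher level binds tighter
'%' has higher precedence than '<'


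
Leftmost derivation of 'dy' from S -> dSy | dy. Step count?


Derivation: S => dy
Steps: 1


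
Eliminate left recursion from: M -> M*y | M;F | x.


Left-recursive alternatives: M*y, M;F; non-recursive: x
Introduce M': M -> xM', M' -> *yM' | ;FM' | ε


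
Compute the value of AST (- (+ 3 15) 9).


Evaluate inner: (+ 3 15) = 18
Evaluate root: (- 18 9) = 9
Result: 9


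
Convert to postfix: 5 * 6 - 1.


Left to right (same or higher precedence on left)
Postfix: 5 6 * 1 -


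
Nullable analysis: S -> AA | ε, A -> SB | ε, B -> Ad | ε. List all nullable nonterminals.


A nonterminal is nullable iff some alternative derives ε (directly, or every symbol in it is nullable)
Nullable: {A, B, S}


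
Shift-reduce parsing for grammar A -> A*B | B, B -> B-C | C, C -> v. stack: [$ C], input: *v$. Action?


'C' (not preceded by B-) is the handle for B -> C
Action: reduce (B -> C)


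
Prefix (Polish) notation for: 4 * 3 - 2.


left-to-right (same/higher precedence on left): tree is (- (* 4 3) 2)
Prefix: - * 4 3 2


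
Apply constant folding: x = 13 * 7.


13 * 7 = 91 at compile time
Optimized: x = 91


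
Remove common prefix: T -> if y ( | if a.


Common prefix: 'if'
Factored: T -> if T', T' -> y ( | a


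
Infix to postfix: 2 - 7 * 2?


* has higher precedence, evaluate 7*2 first
Postfix: 2 7 2 * -


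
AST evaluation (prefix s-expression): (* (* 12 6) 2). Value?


Evaluate inner: (* 12 6) = 72
Evaluate root: (* 72 2) = 144
Result: 144


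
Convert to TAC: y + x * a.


Break into single-operator statements:
t1 = x * a
t2 = y + t1


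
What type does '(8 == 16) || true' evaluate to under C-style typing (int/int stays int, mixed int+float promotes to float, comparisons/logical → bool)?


Operand types: bool || bool
Rule: logical operators take bool operands and yield bool
Result type: bool


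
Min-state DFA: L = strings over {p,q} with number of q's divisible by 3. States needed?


Track (count of q) mod 3: states 0..2, accept at 0
Minimal DFA: 3 states


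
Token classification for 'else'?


Pattern: reserved word
Type: KEYWORD


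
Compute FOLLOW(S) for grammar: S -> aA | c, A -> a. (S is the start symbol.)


$ ∈ FOLLOW(S). For each A -> αBβ: add FIRST(β)\{ε} to FOLLOW(B); if β nullable, add FOLLOW(A).
FOLLOW(S) = {$}


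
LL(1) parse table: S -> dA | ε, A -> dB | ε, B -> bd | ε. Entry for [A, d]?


For [A, d]: 'd' ∈ FIRST(dB)
Entry: A -> dB


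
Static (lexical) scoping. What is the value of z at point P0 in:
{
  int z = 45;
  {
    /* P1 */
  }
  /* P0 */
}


z declared in the same block as P0
z = 45


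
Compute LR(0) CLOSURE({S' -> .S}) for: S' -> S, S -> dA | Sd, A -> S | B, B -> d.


Start: S' -> .S
For each item with dot before a nonterminal B, add B -> .γ for every B-production
Closure: [S' -> .S, S -> .dA, S -> .Sd]


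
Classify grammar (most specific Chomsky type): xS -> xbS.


LHS has context (more than one symbol) and |LHS| ≤ |RHS|
Classification: Type 1 (Context-Sensitive)


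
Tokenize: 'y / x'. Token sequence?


Scan left to right, longest-match per lexeme
Tokens: ID(y), OP(/), ID(x)


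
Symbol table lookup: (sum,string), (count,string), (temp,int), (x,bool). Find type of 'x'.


Lookup 'x' → type bool


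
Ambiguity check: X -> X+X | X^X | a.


'a+a^a' has two parse trees (no precedence encoded between + and ^)
Ambiguous


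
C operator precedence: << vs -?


'-' is additive (level 9); '<<' is shift (level 8)
Higher level binds tighter
'-' has higher precedence than '<<'


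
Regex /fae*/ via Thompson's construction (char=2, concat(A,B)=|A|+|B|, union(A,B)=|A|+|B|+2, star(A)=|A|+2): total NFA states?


Syntax tree has 3 char leaf(s), 0 union(s), 1 star(s)
chars contribute 3×2 = 6; each union adds +2; each star adds +2
Total: 6 + 0 + 2 = 8 states


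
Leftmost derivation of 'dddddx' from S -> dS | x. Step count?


Derivation: S => dS => ddS => dddS => ddddS => dddddS => dddddx
Steps: 6


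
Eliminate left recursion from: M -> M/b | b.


Left-recursive alternatives: M/b; non-recursive: b
Introduce M': M -> bM', M' -> /bM' | ε


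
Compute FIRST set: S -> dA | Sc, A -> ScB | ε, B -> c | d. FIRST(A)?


Per alternative of A: FIRST(ScB) = {d}; FIRST(ε) = {ε}
FIRST(A) = {d, ε}


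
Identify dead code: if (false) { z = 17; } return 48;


condition is constant false, so the whole block is unreachable
Dead: 'if (false) { z = 17; }'


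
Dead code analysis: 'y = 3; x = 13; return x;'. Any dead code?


y is assigned but never read
Dead: 'y = 3'


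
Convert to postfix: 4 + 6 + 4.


Left to right (same or higher precedence on left)
Postfix: 4 6 + 4 +


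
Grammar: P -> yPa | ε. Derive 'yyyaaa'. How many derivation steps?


Derivation: P => yPa => yyPaa => yyyPaaa => yyyaaa
Steps: 4


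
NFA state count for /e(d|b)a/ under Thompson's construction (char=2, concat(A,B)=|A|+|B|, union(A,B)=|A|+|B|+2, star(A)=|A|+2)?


Syntax tree has 4 char leaf(s), 1 union(s), 0 star(s)
chars contribute 4×2 = 8; each union adds +2; each star adds +2
Total: 8 + 2 + 0 = 10 states


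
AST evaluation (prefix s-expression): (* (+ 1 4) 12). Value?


Evaluate inner: (+ 1 4) = 5
Evaluate root: (* 5 12) = 60
Result: 60


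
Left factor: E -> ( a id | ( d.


Common prefix: '('
Factored: E -> ( E', E' -> a id | d


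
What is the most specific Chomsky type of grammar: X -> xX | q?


Right-linear: every RHS is a terminal or a terminal followed by one nonterminal
Classification: Type 3 (Regular)


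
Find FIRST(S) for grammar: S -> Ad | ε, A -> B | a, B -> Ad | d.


Per alternative of S: FIRST(Ad) = {a, d}; FIRST(ε) = {ε}
FIRST(S) = {a, d, ε}


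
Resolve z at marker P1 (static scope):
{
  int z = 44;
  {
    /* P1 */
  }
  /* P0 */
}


P1's block does not declare z; resolves to the enclosing declaration at depth 0
z = 44


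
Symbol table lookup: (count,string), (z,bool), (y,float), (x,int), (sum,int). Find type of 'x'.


Lookup 'x' → type int


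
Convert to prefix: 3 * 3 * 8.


left-to-right (same/higher precedence on left): tree is (* (* 3 3) 8)
Prefix: * * 3 3 8


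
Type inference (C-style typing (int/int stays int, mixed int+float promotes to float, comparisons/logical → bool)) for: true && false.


Operand types: bool && bool
Rule: logical operators take bool operands and yield bool
Result type: bool


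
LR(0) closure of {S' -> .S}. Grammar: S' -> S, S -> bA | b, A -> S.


Start: S' -> .S
For each item with dot before a nonterminal B, add B -> .γ for every B-production
Closure: [S' -> .S, S -> .bA, S -> .b]


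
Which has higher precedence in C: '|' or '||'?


'|' is bitwise OR (level 3); '||' is logical OR (level 1)
Higher level binds tighter
'|' has higher precedence than '||'


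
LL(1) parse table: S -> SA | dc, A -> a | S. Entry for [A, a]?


For [A, a]: 'a' ∈ FIRST(a)
Entry: A -> a


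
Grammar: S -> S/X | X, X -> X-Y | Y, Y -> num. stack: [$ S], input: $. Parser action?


start symbol S on stack, input exhausted
Action: accept


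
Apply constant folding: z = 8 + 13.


8 + 13 = 21 at compile time
Optimized: z = 21


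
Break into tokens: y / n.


Scan left to right, longest-match per lexeme
Tokens: ID(y), OP(/), ID(n)


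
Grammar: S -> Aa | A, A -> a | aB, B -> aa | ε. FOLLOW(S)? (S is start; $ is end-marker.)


$ ∈ FOLLOW(S). For each A -> αBβ: add FIRST(β)\{ε} to FOLLOW(B); if β nullable, add FOLLOW(A).
FOLLOW(S) = {$}


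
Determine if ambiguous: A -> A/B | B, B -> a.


precedence layered via separate nonterminal B: deterministic
Unambiguous


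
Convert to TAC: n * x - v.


Break into single-operator statements:
t1 = n * x
t2 = t1 - v


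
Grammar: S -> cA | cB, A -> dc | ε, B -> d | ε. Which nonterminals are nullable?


A nonterminal is nullable iff some alternative derives ε (directly, or every symbol in it is nullable)
Nullable: {A, B}


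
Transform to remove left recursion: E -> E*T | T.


Left-recursive alternatives: E*T; non-recursive: T
Introduce E': E -> TE', E' -> *TE' | ε


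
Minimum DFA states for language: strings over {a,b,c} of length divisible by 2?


Track length mod 2: states 0..1, accept at 0
Minimal DFA: 2 states


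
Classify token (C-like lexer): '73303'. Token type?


Pattern: digits only
Type: INTEGER_LITERAL


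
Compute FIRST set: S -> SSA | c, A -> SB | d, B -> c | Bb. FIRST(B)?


Per alternative of B: FIRST(c) = {c}; FIRST(Bb) = {c}
FIRST(B) = {c}


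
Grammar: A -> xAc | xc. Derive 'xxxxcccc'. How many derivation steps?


Derivation: A => xAc => xxAcc => xxxAccc => xxxxcccc
Steps: 4


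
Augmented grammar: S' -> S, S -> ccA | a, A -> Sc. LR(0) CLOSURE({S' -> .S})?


Start: S' -> .S
For each item with dot before a nonterminal B, add B -> .γ for every B-production
Closure: [S' -> .S, S -> .ccA, S -> .a]


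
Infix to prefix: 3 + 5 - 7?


left-to-right (same/higher precedence on left): tree is (- (+ 3 5) 7)
Prefix: - + 3 5 7


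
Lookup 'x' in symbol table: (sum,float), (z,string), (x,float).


Lookup 'x' → type float


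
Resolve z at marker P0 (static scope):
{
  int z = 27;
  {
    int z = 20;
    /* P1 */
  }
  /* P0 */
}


z declared in the same block as P0
z = 27


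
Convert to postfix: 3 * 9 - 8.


Left to right (same or higher precedence on left)
Postfix: 3 9 * 8 -


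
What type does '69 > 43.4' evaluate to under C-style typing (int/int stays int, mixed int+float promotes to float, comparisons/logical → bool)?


Operand types: int > float
Rule: comparison yields bool
Result type: bool


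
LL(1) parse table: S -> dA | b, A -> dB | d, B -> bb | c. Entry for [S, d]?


For [S, d]: 'd' ∈ FIRST(dA)
Entry: S -> dA


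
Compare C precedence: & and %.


'%' is multiplicative (level 10); '&' is bitwise AND (level 5)
Higher level binds tighter
'%' has higher precedence than '&'


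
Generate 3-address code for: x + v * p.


Break into single-operator statements:
t1 = v * p
t2 = x + t1


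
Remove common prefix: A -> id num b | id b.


Common prefix: 'id'
Factored: A -> id A', A' -> num b | b


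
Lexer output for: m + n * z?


Scan left to right, longest-match per lexeme
Tokens: ID(m), OP(+), ID(n), OP(*), ID(z)


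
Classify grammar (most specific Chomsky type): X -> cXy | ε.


Single nonterminal LHS, but c^n y^n is not regular
Classification: Type 2 (Context-Free)


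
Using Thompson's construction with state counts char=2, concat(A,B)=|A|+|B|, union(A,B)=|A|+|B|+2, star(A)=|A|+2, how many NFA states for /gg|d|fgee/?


Syntax tree has 7 char leaf(s), 2 union(s), 0 star(s)
chars contribute 7×2 = 14; each union adds +2; each star adds +2
Total: 14 + 4 + 0 = 18 states


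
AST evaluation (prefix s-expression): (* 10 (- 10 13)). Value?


Evaluate inner: (- 10 13) = -3
Evaluate root: (* 10 -3) = -30
Result: -30


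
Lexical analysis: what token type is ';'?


Pattern: delimiter/punctuation
Type: PUNCTUATION


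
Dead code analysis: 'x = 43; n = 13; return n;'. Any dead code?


x is assigned but never read
Dead: 'x = 43'


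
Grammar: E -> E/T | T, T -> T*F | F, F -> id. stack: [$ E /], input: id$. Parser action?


no handle ('E/' is not any RHS); shift 'id'
Action: shift


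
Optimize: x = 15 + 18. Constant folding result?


15 + 18 = 33 at compile time
Optimized: x = 33


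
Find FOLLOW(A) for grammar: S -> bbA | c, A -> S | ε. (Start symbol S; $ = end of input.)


$ ∈ FOLLOW(S). For each A -> αBβ: add FIRST(β)\{ε} to FOLLOW(B); if β nullable, add FOLLOW(A).
FOLLOW(A) = {$}


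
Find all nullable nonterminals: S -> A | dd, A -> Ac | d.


A nonterminal is nullable iff some alternative derives ε (directly, or every symbol in it is nullable)
Nullable: {}


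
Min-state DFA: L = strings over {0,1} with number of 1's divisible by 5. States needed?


Track (count of 1) mod 5: states 0..4, accept at 0
Minimal DFA: 5 states


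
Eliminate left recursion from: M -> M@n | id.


Left-recursive alternatives: M@n; non-recursive: id
Introduce M': M -> idM', M' -> @nM' | ε


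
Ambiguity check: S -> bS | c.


right-linear, alternatives start with distinct terminals 'b' vs 'c': unique leftmost derivation
Unambiguous


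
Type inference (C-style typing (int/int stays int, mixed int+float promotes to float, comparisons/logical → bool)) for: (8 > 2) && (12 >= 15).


Operand types: bool && bool
Rule: logical operators take bool operands and yield bool
Result type: bool


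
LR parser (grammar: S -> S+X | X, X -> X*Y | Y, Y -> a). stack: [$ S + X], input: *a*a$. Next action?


'*' can extend X; shift to build X -> X*Y
Action: shift


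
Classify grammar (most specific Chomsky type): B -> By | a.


Left-linear: every RHS is a terminal or one nonterminal followed by a terminal
Classification: Type 3 (Regular)


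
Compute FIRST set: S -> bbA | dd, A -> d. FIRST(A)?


Per alternative of A: FIRST(d) = {d}
FIRST(A) = {d}


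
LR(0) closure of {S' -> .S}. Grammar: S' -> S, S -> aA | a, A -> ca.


Start: S' -> .S
For each item with dot before a nonterminal B, add B -> .γ for every B-production
Closure: [S' -> .S, S -> .aA, S -> .a]


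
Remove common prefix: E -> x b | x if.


Common prefix: 'x'
Factored: E -> x E', E' -> b | if


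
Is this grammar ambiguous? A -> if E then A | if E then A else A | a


dangling else: 'if E then if E then a else a' parses two ways
Ambiguous


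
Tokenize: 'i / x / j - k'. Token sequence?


Scan left to right, longest-match per lexeme
Tokens: ID(i), OP(/), ID(x), OP(/), ID(j), OP(-), ID(k)


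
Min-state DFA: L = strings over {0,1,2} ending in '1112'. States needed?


Track the longest suffix of input matching a prefix of '1112': 5 classes (prefixes of length 0..4)
Minimal DFA: 5 states


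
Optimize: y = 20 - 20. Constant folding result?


20 - 20 = 0 at compile time
Optimized: y = 0


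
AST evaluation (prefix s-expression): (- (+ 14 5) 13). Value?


Evaluate inner: (+ 14 5) = 19
Evaluate root: (- 19 13) = 6
Result: 6


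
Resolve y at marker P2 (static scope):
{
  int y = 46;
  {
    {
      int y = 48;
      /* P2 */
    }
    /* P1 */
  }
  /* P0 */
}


y declared in the same block as P2
y = 48


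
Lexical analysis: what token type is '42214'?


Pattern: digits only
Type: INTEGER_LITERAL


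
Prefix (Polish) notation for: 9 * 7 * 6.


left-to-right (same/higher precedence on left): tree is (* (* 9 7) 6)
Prefix: * * 9 7 6


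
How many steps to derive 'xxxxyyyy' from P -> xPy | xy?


Derivation: P => xPy => xxPyy => xxxPyyy => xxxxyyyy
Steps: 4


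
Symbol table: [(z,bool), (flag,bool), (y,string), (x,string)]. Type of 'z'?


Lookup 'z' → type bool


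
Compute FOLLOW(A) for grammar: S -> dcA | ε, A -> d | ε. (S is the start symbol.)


$ ∈ FOLLOW(S). For each A -> αBβ: add FIRST(β)\{ε} to FOLLOW(B); if β nullable, add FOLLOW(A).
FOLLOW(A) = {$}


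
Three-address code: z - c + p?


Break into single-operator statements:
t1 = z - c
t2 = t1 + p


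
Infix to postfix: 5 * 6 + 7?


Left to right (same or higher precedence on left)
Postfix: 5 6 * 7 +


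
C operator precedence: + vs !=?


'+' is additive (level 9); '!=' is equality (level 6)
Higher level binds tighter
'+' has higher precedence than '!='


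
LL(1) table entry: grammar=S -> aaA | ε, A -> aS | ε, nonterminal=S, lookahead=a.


For [S, a]: 'a' ∈ FIRST(aaA)
Entry: S -> aaA


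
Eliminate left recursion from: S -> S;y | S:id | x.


Left-recursive alternatives: S;y, S:id; non-recursive: x
Introduce S': S -> xS', S' -> ;yS' | :idS' | ε


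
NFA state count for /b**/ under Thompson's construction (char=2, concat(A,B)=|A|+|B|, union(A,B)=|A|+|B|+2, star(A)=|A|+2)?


Syntax tree has 1 char leaf(s), 0 union(s), 2 star(s)
chars contribute 1×2 = 2; each union adds +2; each star adds +2
Total: 2 + 0 + 4 = 6 states


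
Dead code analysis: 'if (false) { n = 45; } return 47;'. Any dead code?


condition is constant false, so the whole block is unreachable
Dead: 'if (false) { n = 45; }'


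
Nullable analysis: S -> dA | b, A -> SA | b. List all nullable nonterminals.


A nonterminal is nullable iff some alternative derives ε (directly, or every symbol in it is nullable)
Nullable: {}


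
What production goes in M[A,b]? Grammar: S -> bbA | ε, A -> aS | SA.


For [A, b]: 'b' ∈ FIRST(SA)
Entry: A -> SA


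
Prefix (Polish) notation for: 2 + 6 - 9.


left-to-right (same/higher precedence on left): tree is (- (+ 2 6) 9)
Prefix: - + 2 6 9


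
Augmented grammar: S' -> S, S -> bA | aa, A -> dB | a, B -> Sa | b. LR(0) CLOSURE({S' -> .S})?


Start: S' -> .S
For each item with dot before a nonterminal B, add B -> .γ for every B-production
Closure: [S' -> .S, S -> .bA, S -> .aa]


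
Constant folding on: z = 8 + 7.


8 + 7 = 15 at compile time
Optimized: z = 15


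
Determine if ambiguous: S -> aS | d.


right-linear, alternatives start with distinct terminals 'a' vs 'd': unique leftmost derivation
Unambiguous


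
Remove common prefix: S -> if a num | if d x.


Common prefix: 'if'
Factored: S -> if S', S' -> a num | d x


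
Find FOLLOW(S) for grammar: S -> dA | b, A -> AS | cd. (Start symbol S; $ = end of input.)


$ ∈ FOLLOW(S). For each A -> αBβ: add FIRST(β)\{ε} to FOLLOW(B); if β nullable, add FOLLOW(A).
FOLLOW(S) = {$, b, d}


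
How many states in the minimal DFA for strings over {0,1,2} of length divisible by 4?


Track length mod 4: states 0..3, accept at 0
Minimal DFA: 4 states


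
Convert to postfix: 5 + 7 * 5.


* has higher precedence, evaluate 7*5 first
Postfix: 5 7 5 * +


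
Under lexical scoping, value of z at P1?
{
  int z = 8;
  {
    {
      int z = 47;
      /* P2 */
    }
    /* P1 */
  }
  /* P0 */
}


P1's block does not declare z; resolves to the enclosing declaration at depth 0
z = 8


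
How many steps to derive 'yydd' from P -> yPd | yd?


Derivation: P => yPd => yydd
Steps: 2


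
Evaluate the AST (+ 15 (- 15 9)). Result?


Evaluate inner: (- 15 9) = 6
Evaluate root: (+ 15 6) = 21
Result: 21
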